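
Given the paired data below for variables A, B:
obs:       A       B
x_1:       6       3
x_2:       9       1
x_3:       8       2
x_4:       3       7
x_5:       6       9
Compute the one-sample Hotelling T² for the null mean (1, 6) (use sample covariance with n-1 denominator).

Step 1 — sample mean vector:
  mean(A) = (6 + 9 + 8 + 3 + 6) / 5 = 32/5 = 6.4
  mean(B) = (3 + 1 + 2 + 7 + 9) / 5 = 22/5 = 4.4
  x̄ = (6.4, 4.4),  deviation x̄ - mu_0 = (6.4, 4.4) - (1, 6) = (5.4, -1.6).

Step 2 — sample covariance matrix, S[i,j] = (1/(n-1)) · Σ_k (x_{k,i} - mean_i) · (x_{k,j} - mean_j), divisor n-1 = 4:
  S[A,A] = ((-0.4)·(-0.4) + (2.6)·(2.6) + (1.6)·(1.6) + (-3.4)·(-3.4) + (-0.4)·(-0.4)) / 4 = 21.2/4 = 5.3
  S[A,B] = ((-0.4)·(-1.4) + (2.6)·(-3.4) + (1.6)·(-2.4) + (-3.4)·(2.6) + (-0.4)·(4.6)) / 4 = -22.8/4 = -5.7
  S[B,B] = ((-1.4)·(-1.4) + (-3.4)·(-3.4) + (-2.4)·(-2.4) + (2.6)·(2.6) + (4.6)·(4.6)) / 4 = 47.2/4 = 11.8
  S = [[5.3, -5.7],
 [-5.7, 11.8]].

Step 3 — invert S. det(S) = 5.3·11.8 - (-5.7)² = 30.05.
  S^{-1} = (1/det) · [[d, -b], [-b, a]] = [[0.3927, 0.1897],
 [0.1897, 0.1764]].

Step 4 — quadratic form (x̄ - mu_0)^T · S^{-1} · (x̄ - mu_0):
  S^{-1} · (x̄ - mu_0) = (1.817, 0.7421),
  (x̄ - mu_0)^T · [...] = (5.4)·(1.817) + (-1.6)·(0.7421) = 8.6243.

Step 5 — scale by n: T² = 5 · 8.6243 = 43.1215.

T² ≈ 43.1215


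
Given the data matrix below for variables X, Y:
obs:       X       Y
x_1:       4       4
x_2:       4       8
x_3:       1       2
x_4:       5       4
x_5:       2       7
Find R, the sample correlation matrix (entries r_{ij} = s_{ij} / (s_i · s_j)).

Step 1 — column means:
  mean(X) = (4 + 4 + 1 + 5 + 2) / 5 = 16/5 = 3.2
  mean(Y) = (4 + 8 + 2 + 4 + 7) / 5 = 25/5 = 5

Step 2 — sample variances and covariances s[i,j] = (1/(n-1)) · Σ_k (x_{k,i} - mean_i) · (x_{k,j} - mean_j), with n-1 = 4:
  s[X,X] = ((0.8)·(0.8) + (0.8)·(0.8) + (-2.2)·(-2.2) + (1.8)·(1.8) + (-1.2)·(-1.2)) / 4 = 10.8/4 = 2.7
  s[X,Y] = ((0.8)·(-1) + (0.8)·(3) + (-2.2)·(-3) + (1.8)·(-1) + (-1.2)·(2)) / 4 = 4/4 = 1
  s[Y,Y] = ((-1)·(-1) + (3)·(3) + (-3)·(-3) + (-1)·(-1) + (2)·(2)) / 4 = 24/4 = 6
  Sample standard deviations s_i = √(s[i,i]):
  s(X) = √(2.7) = 1.6432
  s(Y) = √(6) = 2.4495

Step 3 — r_{ij} = s_{ij} / (s_i · s_j):
  r[X,X] = 1 (diagonal).
  r[X,Y] = 1 / (1.6432 · 2.4495) = 1 / 4.0249 = 0.2485
  r[Y,Y] = 1 (diagonal).

R is symmetric with unit diagonal. Assembling:

R = [[1, 0.2485],
 [0.2485, 1]]


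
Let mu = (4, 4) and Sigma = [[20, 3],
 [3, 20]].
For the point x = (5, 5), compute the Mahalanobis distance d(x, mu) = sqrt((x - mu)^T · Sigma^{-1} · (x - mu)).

Step 1 — centre the observation: (x - mu) = (1, 1).

Step 2 — invert Sigma. det(Sigma) = 20·20 - (3)² = 391.
  Sigma^{-1} = (1/det) · [[d, -b], [-b, a]] = [[0.0512, -0.0077],
 [-0.0077, 0.0512]].

Step 3 — form the quadratic (x - mu)^T · Sigma^{-1} · (x - mu):
  Sigma^{-1} · (x - mu) = (0.0435, 0.0435).
  (x - mu)^T · [Sigma^{-1} · (x - mu)] = (1)·(0.0435) + (1)·(0.0435) = 0.087.

Step 4 — take square root: d = √(0.087) ≈ 0.2949.

d(x, mu) = √(0.087) ≈ 0.2949


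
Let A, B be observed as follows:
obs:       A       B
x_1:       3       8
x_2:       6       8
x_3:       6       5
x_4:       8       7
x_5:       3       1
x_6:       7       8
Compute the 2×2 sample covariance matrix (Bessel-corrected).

Step 1 — column means:
  mean(A) = (3 + 6 + 6 + 8 + 3 + 7) / 6 = 33/6 = 5.5
  mean(B) = (8 + 8 + 5 + 7 + 1 + 8) / 6 = 37/6 = 6.1667

Step 2 — sample covariance S[i,j] = (1/(n-1)) · Σ_k (x_{k,i} - mean_i) · (x_{k,j} - mean_j), with n-1 = 5.
  S[A,A] = ((-2.5)·(-2.5) + (0.5)·(0.5) + (0.5)·(0.5) + (2.5)·(2.5) + (-2.5)·(-2.5) + (1.5)·(1.5)) / 5 = 21.5/5 = 4.3
  S[A,B] = ((-2.5)·(1.8333) + (0.5)·(1.8333) + (0.5)·(-1.1667) + (2.5)·(0.8333) + (-2.5)·(-5.1667) + (1.5)·(1.8333)) / 5 = 13.5/5 = 2.7
  S[B,B] = ((1.8333)·(1.8333) + (1.8333)·(1.8333) + (-1.1667)·(-1.1667) + (0.8333)·(0.8333) + (-5.1667)·(-5.1667) + (1.8333)·(1.8333)) / 5 = 38.8333/5 = 7.7667

S is symmetric (S[j,i] = S[i,j]). Assembling:

S = [[4.3, 2.7],
 [2.7, 7.7667]]


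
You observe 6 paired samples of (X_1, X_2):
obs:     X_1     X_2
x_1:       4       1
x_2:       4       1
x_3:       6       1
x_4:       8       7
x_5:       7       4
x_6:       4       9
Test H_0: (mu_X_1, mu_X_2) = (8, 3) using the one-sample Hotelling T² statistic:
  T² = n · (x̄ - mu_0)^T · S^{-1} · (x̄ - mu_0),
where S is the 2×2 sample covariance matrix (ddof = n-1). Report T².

Step 1 — sample mean vector:
  mean(X_1) = (4 + 4 + 6 + 8 + 7 + 4) / 6 = 33/6 = 5.5
  mean(X_2) = (1 + 1 + 1 + 7 + 4 + 9) / 6 = 23/6 = 3.8333
  x̄ = (5.5, 3.8333),  deviation x̄ - mu_0 = (5.5, 3.8333) - (8, 3) = (-2.5, 0.8333).

Step 2 — sample covariance matrix, S[i,j] = (1/(n-1)) · Σ_k (x_{k,i} - mean_i) · (x_{k,j} - mean_j), divisor n-1 = 5:
  S[X_1,X_1] = ((-1.5)·(-1.5) + (-1.5)·(-1.5) + (0.5)·(0.5) + (2.5)·(2.5) + (1.5)·(1.5) + (-1.5)·(-1.5)) / 5 = 15.5/5 = 3.1
  S[X_1,X_2] = ((-1.5)·(-2.8333) + (-1.5)·(-2.8333) + (0.5)·(-2.8333) + (2.5)·(3.1667) + (1.5)·(0.1667) + (-1.5)·(5.1667)) / 5 = 7.5/5 = 1.5
  S[X_2,X_2] = ((-2.8333)·(-2.8333) + (-2.8333)·(-2.8333) + (-2.8333)·(-2.8333) + (3.1667)·(3.1667) + (0.1667)·(0.1667) + (5.1667)·(5.1667)) / 5 = 60.8333/5 = 12.1667
  S = [[3.1, 1.5],
 [1.5, 12.1667]].

Step 3 — invert S. det(S) = 3.1·12.1667 - (1.5)² = 35.4667.
  S^{-1} = (1/det) · [[d, -b], [-b, a]] = [[0.343, -0.0423],
 [-0.0423, 0.0874]].

Step 4 — quadratic form (x̄ - mu_0)^T · S^{-1} · (x̄ - mu_0):
  S^{-1} · (x̄ - mu_0) = (-0.8929, 0.1786),
  (x̄ - mu_0)^T · [...] = (-2.5)·(-0.8929) + (0.8333)·(0.1786) = 2.381.

Step 5 — scale by n: T² = 6 · 2.381 = 14.2857.

T² ≈ 14.2857


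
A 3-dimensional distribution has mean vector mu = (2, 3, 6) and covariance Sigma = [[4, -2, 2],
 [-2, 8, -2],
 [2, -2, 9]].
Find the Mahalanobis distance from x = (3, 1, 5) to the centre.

Step 1 — centre the observation: (x - mu) = (1, -2, -1).

Step 2 — invert Sigma (cofactor / det for 3×3, or solve directly):
  Sigma^{-1} = [[0.3091, 0.0636, -0.0545],
 [0.0636, 0.1455, 0.0182],
 [-0.0545, 0.0182, 0.1273]].

Step 3 — form the quadratic (x - mu)^T · Sigma^{-1} · (x - mu):
  Sigma^{-1} · (x - mu) = (0.2364, -0.2455, -0.2182).
  (x - mu)^T · [Sigma^{-1} · (x - mu)] = (1)·(0.2364) + (-2)·(-0.2455) + (-1)·(-0.2182) = 0.9455.

Step 4 — take square root: d = √(0.9455) ≈ 0.9723.

d(x, mu) = √(0.9455) ≈ 0.9723


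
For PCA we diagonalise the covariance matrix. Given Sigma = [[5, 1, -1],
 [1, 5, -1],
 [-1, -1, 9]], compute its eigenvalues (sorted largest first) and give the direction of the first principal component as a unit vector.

Step 1 — characteristic polynomial p(λ) = det(λI - Sigma) = λ³ - tr·λ² + c_1·λ - det, where tr = trace, c_1 = sum of the principal 2×2 minors, det = det(Sigma):
  tr = 5 + 5 + 9 = 19,
  c_1 = (5·5 - (1)²) + (5·9 - (-1)²) + (5·9 - (-1)²) = 24 + 44 + 44 = 112,
  det = 5·(5·9 - (-1)²) - (1)·((1)·9 - (-1)·(-1)) + (-1)·((1)·(-1) - 5·(-1)) = 5·(44) - (1)·(8) + (-1)·(4) = 208.
  So p(λ) = λ³ - 19λ² + 112λ - 208.
Step 2 — look for an integer root (rational root theorem: any rational root is an integer divisor of 208). Testing λ = 4:
  p(4) = 64 - 304 + 448 - 208 = 0  ✓
  Dividing out (λ - 4): p(λ) = (λ - 4)(λ² - 15λ + 52).
Step 3 — remaining eigenvalues from the quadratic λ² - 15λ + 52 = 0:
  Δ = 15² - 4·52 = 225 - 208 = 17,  λ = (15 ± √17)/2 = (15 ± 4.1231)/2 ≈ 9.5616 or 5.4384.
  Sorted: λ_1 = 9.5616,  λ_2 = 5.4384,  λ_3 = 4  (check: sum = 19 = tr ✓).

Step 4 — unit eigenvector for λ_1 ≈ 9.5616: v spans the null space of (Sigma - λ_1 I), whose rows are
  r_1 = (-4.5616, 1, -1),  r_2 = (1, -4.5616, -1),  r_3 = (-1, -1, -0.5616).
  v is orthogonal to every row, so take v ∝ r_1 × r_2 = ((1)·(-1) - (-1)·(-4.5616), (-1)·(1) - (-4.5616)·(-1), (-4.5616)·(-4.5616) - (1)·(1)) ≈ (-5.5616, -5.5616, 19.8078).
  Rescale (multiply by -1 so the first nonzero entry is positive): u = (5.5616, 5.5616, -19.8078).
  ||u|| = √((5.5616)² + (5.5616)² + (-19.8078)²) = √(454.2093) ≈ 21.3122,  v_1 = u/||u|| ≈ (0.261, 0.261, -0.9294) (||v_1|| = 1).

λ_1 = 9.5616,  λ_2 = 5.4384,  λ_3 = 4;  v_1 ≈ (0.261, 0.261, -0.9294)


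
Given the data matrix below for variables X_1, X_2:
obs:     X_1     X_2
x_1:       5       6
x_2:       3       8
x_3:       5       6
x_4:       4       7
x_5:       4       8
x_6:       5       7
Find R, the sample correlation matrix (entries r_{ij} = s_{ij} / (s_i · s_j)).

Step 1 — column means:
  mean(X_1) = (5 + 3 + 5 + 4 + 4 + 5) / 6 = 26/6 = 4.3333
  mean(X_2) = (6 + 8 + 6 + 7 + 8 + 7) / 6 = 42/6 = 7

Step 2 — sample variances and covariances s[i,j] = (1/(n-1)) · Σ_k (x_{k,i} - mean_i) · (x_{k,j} - mean_j), with n-1 = 5:
  s[X_1,X_1] = ((0.6667)·(0.6667) + (-1.3333)·(-1.3333) + (0.6667)·(0.6667) + (-0.3333)·(-0.3333) + (-0.3333)·(-0.3333) + (0.6667)·(0.6667)) / 5 = 3.3333/5 = 0.6667
  s[X_1,X_2] = ((0.6667)·(-1) + (-1.3333)·(1) + (0.6667)·(-1) + (-0.3333)·(0) + (-0.3333)·(1) + (0.6667)·(0)) / 5 = -3/5 = -0.6
  s[X_2,X_2] = ((-1)·(-1) + (1)·(1) + (-1)·(-1) + (0)·(0) + (1)·(1) + (0)·(0)) / 5 = 4/5 = 0.8
  Sample standard deviations s_i = √(s[i,i]):
  s(X_1) = √(0.6667) = 0.8165
  s(X_2) = √(0.8) = 0.8944

Step 3 — r_{ij} = s_{ij} / (s_i · s_j):
  r[X_1,X_1] = 1 (diagonal).
  r[X_1,X_2] = -0.6 / (0.8165 · 0.8944) = -0.6 / 0.7303 = -0.8216
  r[X_2,X_2] = 1 (diagonal).

R is symmetric with unit diagonal. Assembling:

R = [[1, -0.8216],
 [-0.8216, 1]]


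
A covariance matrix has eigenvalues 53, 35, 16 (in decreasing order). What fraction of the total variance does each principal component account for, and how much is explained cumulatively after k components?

Step 1 — total variance = trace(Sigma) = Σ λ_i = 53 + 35 + 16 = 104.

Step 2 — fraction explained by component i = λ_i / Σ λ:
  PC1: 53/104 = 0.5096
  PC2: 35/104 = 0.3365
  PC3: 16/104 = 0.1538

Step 3 — cumulative fraction after k components = (λ_1 + ... + λ_k) / Σ λ:
  k = 1: 53/104 = 0.5096
  k = 2: (53 + 35)/104 = 88/104 = 0.8462
  k = 3: (53 + 35 + 16)/104 = 104/104 = 1

Summary (fraction, with percent):

explained: PC1 0.5096 (50.96%), PC2 0.3365 (33.65%), PC3 0.1538 (15.38%);  cumulative: 0.5096, 0.8462, 1


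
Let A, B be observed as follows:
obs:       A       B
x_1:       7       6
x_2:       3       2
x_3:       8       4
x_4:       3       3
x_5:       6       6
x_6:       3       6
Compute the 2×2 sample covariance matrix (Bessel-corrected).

Step 1 — column means:
  mean(A) = (7 + 3 + 8 + 3 + 6 + 3) / 6 = 30/6 = 5
  mean(B) = (6 + 2 + 4 + 3 + 6 + 6) / 6 = 27/6 = 4.5

Step 2 — sample covariance S[i,j] = (1/(n-1)) · Σ_k (x_{k,i} - mean_i) · (x_{k,j} - mean_j), with n-1 = 5.
  S[A,A] = ((2)·(2) + (-2)·(-2) + (3)·(3) + (-2)·(-2) + (1)·(1) + (-2)·(-2)) / 5 = 26/5 = 5.2
  S[A,B] = ((2)·(1.5) + (-2)·(-2.5) + (3)·(-0.5) + (-2)·(-1.5) + (1)·(1.5) + (-2)·(1.5)) / 5 = 8/5 = 1.6
  S[B,B] = ((1.5)·(1.5) + (-2.5)·(-2.5) + (-0.5)·(-0.5) + (-1.5)·(-1.5) + (1.5)·(1.5) + (1.5)·(1.5)) / 5 = 15.5/5 = 3.1

S is symmetric (S[j,i] = S[i,j]). Assembling:

S = [[5.2, 1.6],
 [1.6, 3.1]]


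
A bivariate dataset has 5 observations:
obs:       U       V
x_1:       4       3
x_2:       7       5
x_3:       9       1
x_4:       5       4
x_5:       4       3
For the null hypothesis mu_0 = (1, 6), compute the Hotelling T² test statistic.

Step 1 — sample mean vector:
  mean(U) = (4 + 7 + 9 + 5 + 4) / 5 = 29/5 = 5.8
  mean(V) = (3 + 5 + 1 + 4 + 3) / 5 = 16/5 = 3.2
  x̄ = (5.8, 3.2),  deviation x̄ - mu_0 = (5.8, 3.2) - (1, 6) = (4.8, -2.8).

Step 2 — sample covariance matrix, S[i,j] = (1/(n-1)) · Σ_k (x_{k,i} - mean_i) · (x_{k,j} - mean_j), divisor n-1 = 4:
  S[U,U] = ((-1.8)·(-1.8) + (1.2)·(1.2) + (3.2)·(3.2) + (-0.8)·(-0.8) + (-1.8)·(-1.8)) / 4 = 18.8/4 = 4.7
  S[U,V] = ((-1.8)·(-0.2) + (1.2)·(1.8) + (3.2)·(-2.2) + (-0.8)·(0.8) + (-1.8)·(-0.2)) / 4 = -4.8/4 = -1.2
  S[V,V] = ((-0.2)·(-0.2) + (1.8)·(1.8) + (-2.2)·(-2.2) + (0.8)·(0.8) + (-0.2)·(-0.2)) / 4 = 8.8/4 = 2.2
  S = [[4.7, -1.2],
 [-1.2, 2.2]].

Step 3 — invert S. det(S) = 4.7·2.2 - (-1.2)² = 8.9.
  S^{-1} = (1/det) · [[d, -b], [-b, a]] = [[0.2472, 0.1348],
 [0.1348, 0.5281]].

Step 4 — quadratic form (x̄ - mu_0)^T · S^{-1} · (x̄ - mu_0):
  S^{-1} · (x̄ - mu_0) = (0.809, -0.8315),
  (x̄ - mu_0)^T · [...] = (4.8)·(0.809) + (-2.8)·(-0.8315) = 6.2112.

Step 5 — scale by n: T² = 5 · 6.2112 = 31.0562.

T² ≈ 31.0562


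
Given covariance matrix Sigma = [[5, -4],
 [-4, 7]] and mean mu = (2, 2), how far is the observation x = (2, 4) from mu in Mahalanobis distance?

Step 1 — centre the observation: (x - mu) = (0, 2).

Step 2 — invert Sigma. det(Sigma) = 5·7 - (-4)² = 19.
  Sigma^{-1} = (1/det) · [[d, -b], [-b, a]] = [[0.3684, 0.2105],
 [0.2105, 0.2632]].

Step 3 — form the quadratic (x - mu)^T · Sigma^{-1} · (x - mu):
  Sigma^{-1} · (x - mu) = (0.4211, 0.5263).
  (x - mu)^T · [Sigma^{-1} · (x - mu)] = (0)·(0.4211) + (2)·(0.5263) = 1.0526.

Step 4 — take square root: d = √(1.0526) ≈ 1.026.

d(x, mu) = √(1.0526) ≈ 1.026


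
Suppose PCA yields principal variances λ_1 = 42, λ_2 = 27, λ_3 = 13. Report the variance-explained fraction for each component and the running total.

Step 1 — total variance = trace(Sigma) = Σ λ_i = 42 + 27 + 13 = 82.

Step 2 — fraction explained by component i = λ_i / Σ λ:
  PC1: 42/82 = 0.5122
  PC2: 27/82 = 0.3293
  PC3: 13/82 = 0.1585

Step 3 — cumulative fraction after k components = (λ_1 + ... + λ_k) / Σ λ:
  k = 1: 42/82 = 0.5122
  k = 2: (42 + 27)/82 = 69/82 = 0.8415
  k = 3: (42 + 27 + 13)/82 = 82/82 = 1

Summary (fraction, with percent):

explained: PC1 0.5122 (51.22%), PC2 0.3293 (32.93%), PC3 0.1585 (15.85%);  cumulative: 0.5122, 0.8415, 1


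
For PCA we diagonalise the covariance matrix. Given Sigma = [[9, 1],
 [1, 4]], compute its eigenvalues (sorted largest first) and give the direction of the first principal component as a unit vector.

Step 1 — characteristic polynomial of 2×2 Sigma:
  det(Sigma - λI) = λ² - trace · λ + det = 0.
  trace = 9 + 4 = 13, det = 9·4 - (1)² = 35.
Step 2 — discriminant:
  Δ = trace² - 4·det = 169 - 140 = 29.
Step 3 — eigenvalues:
  λ = (trace ± √Δ)/2 = (13 ± 5.3852)/2,
  λ_1 = 9.1926,  λ_2 = 3.8074.

Step 4 — unit eigenvector for λ_1: solve (Sigma - λ_1 I)v = 0. First row:
  (9 - 9.1926)·v_x + (1)·v_y = 0, i.e. (-0.1926)·v_x + (1)·v_y = 0,
  so v ∝ (b, λ_1 - a) = (1, 0.1926) = u.
  ||u|| = √((1)² + (0.1926)²) = √(1.0371) ≈ 1.0184,
  v_1 = u/||u|| ≈ (0.982, 0.1891) (||v_1|| = 1).

λ_1 = 9.1926,  λ_2 = 3.8074;  v_1 ≈ (0.982, 0.1891)


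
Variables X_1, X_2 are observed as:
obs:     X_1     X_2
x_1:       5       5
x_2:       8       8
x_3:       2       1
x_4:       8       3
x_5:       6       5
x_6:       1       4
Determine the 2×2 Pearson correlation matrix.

Step 1 — column means:
  mean(X_1) = (5 + 8 + 2 + 8 + 6 + 1) / 6 = 30/6 = 5
  mean(X_2) = (5 + 8 + 1 + 3 + 5 + 4) / 6 = 26/6 = 4.3333

Step 2 — sample variances and covariances s[i,j] = (1/(n-1)) · Σ_k (x_{k,i} - mean_i) · (x_{k,j} - mean_j), with n-1 = 5:
  s[X_1,X_1] = ((0)·(0) + (3)·(3) + (-3)·(-3) + (3)·(3) + (1)·(1) + (-4)·(-4)) / 5 = 44/5 = 8.8
  s[X_1,X_2] = ((0)·(0.6667) + (3)·(3.6667) + (-3)·(-3.3333) + (3)·(-1.3333) + (1)·(0.6667) + (-4)·(-0.3333)) / 5 = 19/5 = 3.8
  s[X_2,X_2] = ((0.6667)·(0.6667) + (3.6667)·(3.6667) + (-3.3333)·(-3.3333) + (-1.3333)·(-1.3333) + (0.6667)·(0.6667) + (-0.3333)·(-0.3333)) / 5 = 27.3333/5 = 5.4667
  Sample standard deviations s_i = √(s[i,i]):
  s(X_1) = √(8.8) = 2.9665
  s(X_2) = √(5.4667) = 2.3381

Step 3 — r_{ij} = s_{ij} / (s_i · s_j):
  r[X_1,X_1] = 1 (diagonal).
  r[X_1,X_2] = 3.8 / (2.9665 · 2.3381) = 3.8 / 6.9359 = 0.5479
  r[X_2,X_2] = 1 (diagonal).

R is symmetric with unit diagonal. Assembling:

R = [[1, 0.5479],
 [0.5479, 1]]


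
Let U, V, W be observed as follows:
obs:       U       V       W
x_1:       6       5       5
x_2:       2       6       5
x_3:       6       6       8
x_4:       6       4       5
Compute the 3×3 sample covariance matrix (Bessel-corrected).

Step 1 — column means:
  mean(U) = (6 + 2 + 6 + 6) / 4 = 20/4 = 5
  mean(V) = (5 + 6 + 6 + 4) / 4 = 21/4 = 5.25
  mean(W) = (5 + 5 + 8 + 5) / 4 = 23/4 = 5.75

Step 2 — sample covariance S[i,j] = (1/(n-1)) · Σ_k (x_{k,i} - mean_i) · (x_{k,j} - mean_j), with n-1 = 3.
  S[U,U] = ((1)·(1) + (-3)·(-3) + (1)·(1) + (1)·(1)) / 3 = 12/3 = 4
  S[U,V] = ((1)·(-0.25) + (-3)·(0.75) + (1)·(0.75) + (1)·(-1.25)) / 3 = -3/3 = -1
  S[U,W] = ((1)·(-0.75) + (-3)·(-0.75) + (1)·(2.25) + (1)·(-0.75)) / 3 = 3/3 = 1
  S[V,V] = ((-0.25)·(-0.25) + (0.75)·(0.75) + (0.75)·(0.75) + (-1.25)·(-1.25)) / 3 = 2.75/3 = 0.9167
  S[V,W] = ((-0.25)·(-0.75) + (0.75)·(-0.75) + (0.75)·(2.25) + (-1.25)·(-0.75)) / 3 = 2.25/3 = 0.75
  S[W,W] = ((-0.75)·(-0.75) + (-0.75)·(-0.75) + (2.25)·(2.25) + (-0.75)·(-0.75)) / 3 = 6.75/3 = 2.25

S is symmetric (S[j,i] = S[i,j]). Assembling:

S = [[4, -1, 1],
 [-1, 0.9167, 0.75],
 [1, 0.75, 2.25]]


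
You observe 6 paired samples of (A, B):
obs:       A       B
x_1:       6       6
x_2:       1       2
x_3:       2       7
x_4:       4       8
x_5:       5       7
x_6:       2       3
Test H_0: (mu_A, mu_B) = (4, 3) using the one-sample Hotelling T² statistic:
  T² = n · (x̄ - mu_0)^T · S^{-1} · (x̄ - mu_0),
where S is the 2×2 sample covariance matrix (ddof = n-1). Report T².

Step 1 — sample mean vector:
  mean(A) = (6 + 1 + 2 + 4 + 5 + 2) / 6 = 20/6 = 3.3333
  mean(B) = (6 + 2 + 7 + 8 + 7 + 3) / 6 = 33/6 = 5.5
  x̄ = (3.3333, 5.5),  deviation x̄ - mu_0 = (3.3333, 5.5) - (4, 3) = (-0.6667, 2.5).

Step 2 — sample covariance matrix, S[i,j] = (1/(n-1)) · Σ_k (x_{k,i} - mean_i) · (x_{k,j} - mean_j), divisor n-1 = 5:
  S[A,A] = ((2.6667)·(2.6667) + (-2.3333)·(-2.3333) + (-1.3333)·(-1.3333) + (0.6667)·(0.6667) + (1.6667)·(1.6667) + (-1.3333)·(-1.3333)) / 5 = 19.3333/5 = 3.8667
  S[A,B] = ((2.6667)·(0.5) + (-2.3333)·(-3.5) + (-1.3333)·(1.5) + (0.6667)·(2.5) + (1.6667)·(1.5) + (-1.3333)·(-2.5)) / 5 = 15/5 = 3
  S[B,B] = ((0.5)·(0.5) + (-3.5)·(-3.5) + (1.5)·(1.5) + (2.5)·(2.5) + (1.5)·(1.5) + (-2.5)·(-2.5)) / 5 = 29.5/5 = 5.9
  S = [[3.8667, 3],
 [3, 5.9]].

Step 3 — invert S. det(S) = 3.8667·5.9 - (3)² = 13.8133.
  S^{-1} = (1/det) · [[d, -b], [-b, a]] = [[0.4271, -0.2172],
 [-0.2172, 0.2799]].

Step 4 — quadratic form (x̄ - mu_0)^T · S^{-1} · (x̄ - mu_0):
  S^{-1} · (x̄ - mu_0) = (-0.8277, 0.8446),
  (x̄ - mu_0)^T · [...] = (-0.6667)·(-0.8277) + (2.5)·(0.8446) = 2.6633.

Step 5 — scale by n: T² = 6 · 2.6633 = 15.9797.

T² ≈ 15.9797


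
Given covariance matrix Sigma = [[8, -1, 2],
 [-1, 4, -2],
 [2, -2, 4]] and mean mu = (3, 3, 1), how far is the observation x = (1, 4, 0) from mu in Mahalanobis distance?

Step 1 — centre the observation: (x - mu) = (-2, 1, -1).

Step 2 — invert Sigma (cofactor / det for 3×3, or solve directly):
  Sigma^{-1} = [[0.1429, 0, -0.0714],
 [0, 0.3333, 0.1667],
 [-0.0714, 0.1667, 0.369]].

Step 3 — form the quadratic (x - mu)^T · Sigma^{-1} · (x - mu):
  Sigma^{-1} · (x - mu) = (-0.2143, 0.1667, -0.0595).
  (x - mu)^T · [Sigma^{-1} · (x - mu)] = (-2)·(-0.2143) + (1)·(0.1667) + (-1)·(-0.0595) = 0.6548.

Step 4 — take square root: d = √(0.6548) ≈ 0.8092.

d(x, mu) = √(0.6548) ≈ 0.8092


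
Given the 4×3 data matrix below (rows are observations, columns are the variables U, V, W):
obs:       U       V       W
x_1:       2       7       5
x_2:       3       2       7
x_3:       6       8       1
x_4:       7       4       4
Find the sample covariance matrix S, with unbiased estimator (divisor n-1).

Step 1 — column means:
  mean(U) = (2 + 3 + 6 + 7) / 4 = 18/4 = 4.5
  mean(V) = (7 + 2 + 8 + 4) / 4 = 21/4 = 5.25
  mean(W) = (5 + 7 + 1 + 4) / 4 = 17/4 = 4.25

Step 2 — sample covariance S[i,j] = (1/(n-1)) · Σ_k (x_{k,i} - mean_i) · (x_{k,j} - mean_j), with n-1 = 3.
  S[U,U] = ((-2.5)·(-2.5) + (-1.5)·(-1.5) + (1.5)·(1.5) + (2.5)·(2.5)) / 3 = 17/3 = 5.6667
  S[U,V] = ((-2.5)·(1.75) + (-1.5)·(-3.25) + (1.5)·(2.75) + (2.5)·(-1.25)) / 3 = 1.5/3 = 0.5
  S[U,W] = ((-2.5)·(0.75) + (-1.5)·(2.75) + (1.5)·(-3.25) + (2.5)·(-0.25)) / 3 = -11.5/3 = -3.8333
  S[V,V] = ((1.75)·(1.75) + (-3.25)·(-3.25) + (2.75)·(2.75) + (-1.25)·(-1.25)) / 3 = 22.75/3 = 7.5833
  S[V,W] = ((1.75)·(0.75) + (-3.25)·(2.75) + (2.75)·(-3.25) + (-1.25)·(-0.25)) / 3 = -16.25/3 = -5.4167
  S[W,W] = ((0.75)·(0.75) + (2.75)·(2.75) + (-3.25)·(-3.25) + (-0.25)·(-0.25)) / 3 = 18.75/3 = 6.25

S is symmetric (S[j,i] = S[i,j]). Assembling:

S = [[5.6667, 0.5, -3.8333],
 [0.5, 7.5833, -5.4167],
 [-3.8333, -5.4167, 6.25]]


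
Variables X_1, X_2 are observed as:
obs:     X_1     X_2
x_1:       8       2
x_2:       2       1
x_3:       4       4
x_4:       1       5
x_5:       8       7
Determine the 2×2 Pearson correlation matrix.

Step 1 — column means:
  mean(X_1) = (8 + 2 + 4 + 1 + 8) / 5 = 23/5 = 4.6
  mean(X_2) = (2 + 1 + 4 + 5 + 7) / 5 = 19/5 = 3.8

Step 2 — sample variances and covariances s[i,j] = (1/(n-1)) · Σ_k (x_{k,i} - mean_i) · (x_{k,j} - mean_j), with n-1 = 4:
  s[X_1,X_1] = ((3.4)·(3.4) + (-2.6)·(-2.6) + (-0.6)·(-0.6) + (-3.6)·(-3.6) + (3.4)·(3.4)) / 4 = 43.2/4 = 10.8
  s[X_1,X_2] = ((3.4)·(-1.8) + (-2.6)·(-2.8) + (-0.6)·(0.2) + (-3.6)·(1.2) + (3.4)·(3.2)) / 4 = 7.6/4 = 1.9
  s[X_2,X_2] = ((-1.8)·(-1.8) + (-2.8)·(-2.8) + (0.2)·(0.2) + (1.2)·(1.2) + (3.2)·(3.2)) / 4 = 22.8/4 = 5.7
  Sample standard deviations s_i = √(s[i,i]):
  s(X_1) = √(10.8) = 3.2863
  s(X_2) = √(5.7) = 2.3875

Step 3 — r_{ij} = s_{ij} / (s_i · s_j):
  r[X_1,X_1] = 1 (diagonal).
  r[X_1,X_2] = 1.9 / (3.2863 · 2.3875) = 1.9 / 7.846 = 0.2422
  r[X_2,X_2] = 1 (diagonal).

R is symmetric with unit diagonal. Assembling:

R = [[1, 0.2422],
 [0.2422, 1]]


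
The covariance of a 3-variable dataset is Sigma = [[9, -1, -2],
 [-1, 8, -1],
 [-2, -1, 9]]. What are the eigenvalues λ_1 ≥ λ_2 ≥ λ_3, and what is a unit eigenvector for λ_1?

Step 1 — characteristic polynomial p(λ) = det(λI - Sigma) = λ³ - tr·λ² + c_1·λ - det, where tr = trace, c_1 = sum of the principal 2×2 minors, det = det(Sigma):
  tr = 9 + 8 + 9 = 26,
  c_1 = (9·8 - (-1)²) + (9·9 - (-2)²) + (8·9 - (-1)²) = 71 + 77 + 71 = 219,
  det = 9·(8·9 - (-1)²) - (-1)·((-1)·9 - (-1)·(-2)) + (-2)·((-1)·(-1) - 8·(-2)) = 9·(71) - (-1)·(-11) + (-2)·(17) = 594.
  So p(λ) = λ³ - 26λ² + 219λ - 594.
Step 2 — look for an integer root (rational root theorem: any rational root is an integer divisor of 594). Testing λ = 6:
  p(6) = 216 - 936 + 1314 - 594 = 0  ✓
  Dividing out (λ - 6): p(λ) = (λ - 6)(λ² - 20λ + 99).
Step 3 — remaining eigenvalues from the quadratic λ² - 20λ + 99 = 0:
  Δ = 20² - 4·99 = 400 - 396 = 4,  λ = (20 ± √4)/2 = (20 ± 2)/2 = 11 or 9.
  Sorted: λ_1 = 11,  λ_2 = 9,  λ_3 = 6  (check: sum = 26 = tr ✓).

Step 4 — unit eigenvector for λ_1 = 11: v spans the null space of (Sigma - λ_1 I), whose rows are
  r_1 = (-2, -1, -2),  r_2 = (-1, -3, -1),  r_3 = (-2, -1, -2).
  v is orthogonal to every row, so take v ∝ r_1 × r_2 = ((-1)·(-1) - (-2)·(-3), (-2)·(-1) - (-2)·(-1), (-2)·(-3) - (-1)·(-1)) = (-5, 0, 5).
  Rescale (divide by 5; multiply by -1 so the first nonzero entry is positive): u = (1, 0, -1).
  ||u|| = √((1)² + (0)² + (-1)²) = √(2) ≈ 1.4142,  v_1 = u/||u|| ≈ (0.7071, 0, -0.7071) (||v_1|| = 1).

λ_1 = 11,  λ_2 = 9,  λ_3 = 6;  v_1 ≈ (0.7071, 0, -0.7071)


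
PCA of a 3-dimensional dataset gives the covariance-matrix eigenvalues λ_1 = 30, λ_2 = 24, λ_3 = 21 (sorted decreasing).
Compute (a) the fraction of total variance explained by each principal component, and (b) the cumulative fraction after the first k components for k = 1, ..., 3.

Step 1 — total variance = trace(Sigma) = Σ λ_i = 30 + 24 + 21 = 75.

Step 2 — fraction explained by component i = λ_i / Σ λ:
  PC1: 30/75 = 0.4
  PC2: 24/75 = 0.32
  PC3: 21/75 = 0.28

Step 3 — cumulative fraction after k components = (λ_1 + ... + λ_k) / Σ λ:
  k = 1: 30/75 = 0.4
  k = 2: (30 + 24)/75 = 54/75 = 0.72
  k = 3: (30 + 24 + 21)/75 = 75/75 = 1

Summary (fraction, with percent):

explained: PC1 0.4 (40%), PC2 0.32 (32%), PC3 0.28 (28%);  cumulative: 0.4, 0.72, 1


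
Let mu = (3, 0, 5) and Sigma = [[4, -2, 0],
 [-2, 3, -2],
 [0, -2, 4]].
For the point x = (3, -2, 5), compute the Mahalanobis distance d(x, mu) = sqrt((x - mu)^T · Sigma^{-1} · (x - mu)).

Step 1 — centre the observation: (x - mu) = (0, -2, 0).

Step 2 — invert Sigma (cofactor / det for 3×3, or solve directly):
  Sigma^{-1} = [[0.5, 0.5, 0.25],
 [0.5, 1, 0.5],
 [0.25, 0.5, 0.5]].

Step 3 — form the quadratic (x - mu)^T · Sigma^{-1} · (x - mu):
  Sigma^{-1} · (x - mu) = (-1, -2, -1).
  (x - mu)^T · [Sigma^{-1} · (x - mu)] = (0)·(-1) + (-2)·(-2) + (0)·(-1) = 4.

Step 4 — take square root: d = √(4) ≈ 2.

d(x, mu) = √(4) ≈ 2


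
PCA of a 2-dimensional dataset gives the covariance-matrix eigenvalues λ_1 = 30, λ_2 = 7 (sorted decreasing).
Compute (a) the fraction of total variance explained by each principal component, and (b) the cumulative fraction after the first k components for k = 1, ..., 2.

Step 1 — total variance = trace(Sigma) = Σ λ_i = 30 + 7 = 37.

Step 2 — fraction explained by component i = λ_i / Σ λ:
  PC1: 30/37 = 0.8108
  PC2: 7/37 = 0.1892

Step 3 — cumulative fraction after k components = (λ_1 + ... + λ_k) / Σ λ:
  k = 1: 30/37 = 0.8108
  k = 2: (30 + 7)/37 = 37/37 = 1

Summary (fraction, with percent):

explained: PC1 0.8108 (81.08%), PC2 0.1892 (18.92%);  cumulative: 0.8108, 1


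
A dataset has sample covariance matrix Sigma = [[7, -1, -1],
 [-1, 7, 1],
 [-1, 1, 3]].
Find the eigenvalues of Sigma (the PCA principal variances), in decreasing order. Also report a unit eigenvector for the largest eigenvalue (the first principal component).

Step 1 — characteristic polynomial p(λ) = det(λI - Sigma) = λ³ - tr·λ² + c_1·λ - det, where tr = trace, c_1 = sum of the principal 2×2 minors, det = det(Sigma):
  tr = 7 + 7 + 3 = 17,
  c_1 = (7·7 - (-1)²) + (7·3 - (-1)²) + (7·3 - (1)²) = 48 + 20 + 20 = 88,
  det = 7·(7·3 - (1)²) - (-1)·((-1)·3 - (1)·(-1)) + (-1)·((-1)·(1) - 7·(-1)) = 7·(20) - (-1)·(-2) + (-1)·(6) = 132.
  So p(λ) = λ³ - 17λ² + 88λ - 132.
Step 2 — look for an integer root (rational root theorem: any rational root is an integer divisor of 132). Testing λ = 6:
  p(6) = 216 - 612 + 528 - 132 = 0  ✓
  Dividing out (λ - 6): p(λ) = (λ - 6)(λ² - 11λ + 22).
Step 3 — remaining eigenvalues from the quadratic λ² - 11λ + 22 = 0:
  Δ = 11² - 4·22 = 121 - 88 = 33,  λ = (11 ± √33)/2 = (11 ± 5.7446)/2 ≈ 8.3723 or 2.6277.
  Sorted: λ_1 = 8.3723,  λ_2 = 6,  λ_3 = 2.6277  (check: sum = 17 = tr ✓).

Step 4 — unit eigenvector for λ_1 ≈ 8.3723: v spans the null space of (Sigma - λ_1 I), whose rows are
  r_1 = (-1.3723, -1, -1),  r_2 = (-1, -1.3723, 1),  r_3 = (-1, 1, -5.3723).
  v is orthogonal to every row, so take v ∝ r_1 × r_2 = ((-1)·(1) - (-1)·(-1.3723), (-1)·(-1) - (-1.3723)·(1), (-1.3723)·(-1.3723) - (-1)·(-1)) ≈ (-2.3723, 2.3723, 0.8832).
  Rescale (multiply by -1 so the first nonzero entry is positive): u = (2.3723, -2.3723, -0.8832).
  ||u|| = √((2.3723)² + (-2.3723)² + (-0.8832)²) = √(12.0354) ≈ 3.4692,  v_1 = u/||u|| ≈ (0.6838, -0.6838, -0.2546) (||v_1|| = 1).

λ_1 = 8.3723,  λ_2 = 6,  λ_3 = 2.6277;  v_1 ≈ (0.6838, -0.6838, -0.2546)


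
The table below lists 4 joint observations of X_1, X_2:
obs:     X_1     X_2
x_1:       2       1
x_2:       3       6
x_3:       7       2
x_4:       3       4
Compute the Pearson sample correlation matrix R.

Step 1 — column means:
  mean(X_1) = (2 + 3 + 7 + 3) / 4 = 15/4 = 3.75
  mean(X_2) = (1 + 6 + 2 + 4) / 4 = 13/4 = 3.25

Step 2 — sample variances and covariances s[i,j] = (1/(n-1)) · Σ_k (x_{k,i} - mean_i) · (x_{k,j} - mean_j), with n-1 = 3:
  s[X_1,X_1] = ((-1.75)·(-1.75) + (-0.75)·(-0.75) + (3.25)·(3.25) + (-0.75)·(-0.75)) / 3 = 14.75/3 = 4.9167
  s[X_1,X_2] = ((-1.75)·(-2.25) + (-0.75)·(2.75) + (3.25)·(-1.25) + (-0.75)·(0.75)) / 3 = -2.75/3 = -0.9167
  s[X_2,X_2] = ((-2.25)·(-2.25) + (2.75)·(2.75) + (-1.25)·(-1.25) + (0.75)·(0.75)) / 3 = 14.75/3 = 4.9167
  Sample standard deviations s_i = √(s[i,i]):
  s(X_1) = √(4.9167) = 2.2174
  s(X_2) = √(4.9167) = 2.2174

Step 3 — r_{ij} = s_{ij} / (s_i · s_j):
  r[X_1,X_1] = 1 (diagonal).
  r[X_1,X_2] = -0.9167 / (2.2174 · 2.2174) = -0.9167 / 4.9167 = -0.1864
  r[X_2,X_2] = 1 (diagonal).

R is symmetric with unit diagonal. Assembling:

R = [[1, -0.1864],
 [-0.1864, 1]]


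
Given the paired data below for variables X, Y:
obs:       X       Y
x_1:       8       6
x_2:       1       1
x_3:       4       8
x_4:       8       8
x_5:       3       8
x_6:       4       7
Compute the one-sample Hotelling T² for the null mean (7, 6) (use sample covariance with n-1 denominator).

Step 1 — sample mean vector:
  mean(X) = (8 + 1 + 4 + 8 + 3 + 4) / 6 = 28/6 = 4.6667
  mean(Y) = (6 + 1 + 8 + 8 + 8 + 7) / 6 = 38/6 = 6.3333
  x̄ = (4.6667, 6.3333),  deviation x̄ - mu_0 = (4.6667, 6.3333) - (7, 6) = (-2.3333, 0.3333).

Step 2 — sample covariance matrix, S[i,j] = (1/(n-1)) · Σ_k (x_{k,i} - mean_i) · (x_{k,j} - mean_j), divisor n-1 = 5:
  S[X,X] = ((3.3333)·(3.3333) + (-3.6667)·(-3.6667) + (-0.6667)·(-0.6667) + (3.3333)·(3.3333) + (-1.6667)·(-1.6667) + (-0.6667)·(-0.6667)) / 5 = 39.3333/5 = 7.8667
  S[X,Y] = ((3.3333)·(-0.3333) + (-3.6667)·(-5.3333) + (-0.6667)·(1.6667) + (3.3333)·(1.6667) + (-1.6667)·(1.6667) + (-0.6667)·(0.6667)) / 5 = 19.6667/5 = 3.9333
  S[Y,Y] = ((-0.3333)·(-0.3333) + (-5.3333)·(-5.3333) + (1.6667)·(1.6667) + (1.6667)·(1.6667) + (1.6667)·(1.6667) + (0.6667)·(0.6667)) / 5 = 37.3333/5 = 7.4667
  S = [[7.8667, 3.9333],
 [3.9333, 7.4667]].

Step 3 — invert S. det(S) = 7.8667·7.4667 - (3.9333)² = 43.2667.
  S^{-1} = (1/det) · [[d, -b], [-b, a]] = [[0.1726, -0.0909],
 [-0.0909, 0.1818]].

Step 4 — quadratic form (x̄ - mu_0)^T · S^{-1} · (x̄ - mu_0):
  S^{-1} · (x̄ - mu_0) = (-0.433, 0.2727),
  (x̄ - mu_0)^T · [...] = (-2.3333)·(-0.433) + (0.3333)·(0.2727) = 1.1012.

Step 5 — scale by n: T² = 6 · 1.1012 = 6.6071.

T² ≈ 6.6071


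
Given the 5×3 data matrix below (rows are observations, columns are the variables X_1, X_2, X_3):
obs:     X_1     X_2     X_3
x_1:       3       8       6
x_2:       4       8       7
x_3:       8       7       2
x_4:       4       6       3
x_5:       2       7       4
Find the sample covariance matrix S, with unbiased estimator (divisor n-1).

Step 1 — column means:
  mean(X_1) = (3 + 4 + 8 + 4 + 2) / 5 = 21/5 = 4.2
  mean(X_2) = (8 + 8 + 7 + 6 + 7) / 5 = 36/5 = 7.2
  mean(X_3) = (6 + 7 + 2 + 3 + 4) / 5 = 22/5 = 4.4

Step 2 — sample covariance S[i,j] = (1/(n-1)) · Σ_k (x_{k,i} - mean_i) · (x_{k,j} - mean_j), with n-1 = 4.
  S[X_1,X_1] = ((-1.2)·(-1.2) + (-0.2)·(-0.2) + (3.8)·(3.8) + (-0.2)·(-0.2) + (-2.2)·(-2.2)) / 4 = 20.8/4 = 5.2
  S[X_1,X_2] = ((-1.2)·(0.8) + (-0.2)·(0.8) + (3.8)·(-0.2) + (-0.2)·(-1.2) + (-2.2)·(-0.2)) / 4 = -1.2/4 = -0.3
  S[X_1,X_3] = ((-1.2)·(1.6) + (-0.2)·(2.6) + (3.8)·(-2.4) + (-0.2)·(-1.4) + (-2.2)·(-0.4)) / 4 = -10.4/4 = -2.6
  S[X_2,X_2] = ((0.8)·(0.8) + (0.8)·(0.8) + (-0.2)·(-0.2) + (-1.2)·(-1.2) + (-0.2)·(-0.2)) / 4 = 2.8/4 = 0.7
  S[X_2,X_3] = ((0.8)·(1.6) + (0.8)·(2.6) + (-0.2)·(-2.4) + (-1.2)·(-1.4) + (-0.2)·(-0.4)) / 4 = 5.6/4 = 1.4
  S[X_3,X_3] = ((1.6)·(1.6) + (2.6)·(2.6) + (-2.4)·(-2.4) + (-1.4)·(-1.4) + (-0.4)·(-0.4)) / 4 = 17.2/4 = 4.3

S is symmetric (S[j,i] = S[i,j]). Assembling:

S = [[5.2, -0.3, -2.6],
 [-0.3, 0.7, 1.4],
 [-2.6, 1.4, 4.3]]


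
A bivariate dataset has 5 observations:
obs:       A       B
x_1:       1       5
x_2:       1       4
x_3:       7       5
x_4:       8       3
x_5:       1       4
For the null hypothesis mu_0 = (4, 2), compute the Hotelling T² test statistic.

Step 1 — sample mean vector:
  mean(A) = (1 + 1 + 7 + 8 + 1) / 5 = 18/5 = 3.6
  mean(B) = (5 + 4 + 5 + 3 + 4) / 5 = 21/5 = 4.2
  x̄ = (3.6, 4.2),  deviation x̄ - mu_0 = (3.6, 4.2) - (4, 2) = (-0.4, 2.2).

Step 2 — sample covariance matrix, S[i,j] = (1/(n-1)) · Σ_k (x_{k,i} - mean_i) · (x_{k,j} - mean_j), divisor n-1 = 4:
  S[A,A] = ((-2.6)·(-2.6) + (-2.6)·(-2.6) + (3.4)·(3.4) + (4.4)·(4.4) + (-2.6)·(-2.6)) / 4 = 51.2/4 = 12.8
  S[A,B] = ((-2.6)·(0.8) + (-2.6)·(-0.2) + (3.4)·(0.8) + (4.4)·(-1.2) + (-2.6)·(-0.2)) / 4 = -3.6/4 = -0.9
  S[B,B] = ((0.8)·(0.8) + (-0.2)·(-0.2) + (0.8)·(0.8) + (-1.2)·(-1.2) + (-0.2)·(-0.2)) / 4 = 2.8/4 = 0.7
  S = [[12.8, -0.9],
 [-0.9, 0.7]].

Step 3 — invert S. det(S) = 12.8·0.7 - (-0.9)² = 8.15.
  S^{-1} = (1/det) · [[d, -b], [-b, a]] = [[0.0859, 0.1104],
 [0.1104, 1.5706]].

Step 4 — quadratic form (x̄ - mu_0)^T · S^{-1} · (x̄ - mu_0):
  S^{-1} · (x̄ - mu_0) = (0.2086, 3.411),
  (x̄ - mu_0)^T · [...] = (-0.4)·(0.2086) + (2.2)·(3.411) = 7.4209.

Step 5 — scale by n: T² = 5 · 7.4209 = 37.1043.

T² ≈ 37.1043


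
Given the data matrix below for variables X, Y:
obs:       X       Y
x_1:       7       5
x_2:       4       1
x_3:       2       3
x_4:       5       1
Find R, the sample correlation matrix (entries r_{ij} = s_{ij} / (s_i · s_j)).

Step 1 — column means:
  mean(X) = (7 + 4 + 2 + 5) / 4 = 18/4 = 4.5
  mean(Y) = (5 + 1 + 3 + 1) / 4 = 10/4 = 2.5

Step 2 — sample variances and covariances s[i,j] = (1/(n-1)) · Σ_k (x_{k,i} - mean_i) · (x_{k,j} - mean_j), with n-1 = 3:
  s[X,X] = ((2.5)·(2.5) + (-0.5)·(-0.5) + (-2.5)·(-2.5) + (0.5)·(0.5)) / 3 = 13/3 = 4.3333
  s[X,Y] = ((2.5)·(2.5) + (-0.5)·(-1.5) + (-2.5)·(0.5) + (0.5)·(-1.5)) / 3 = 5/3 = 1.6667
  s[Y,Y] = ((2.5)·(2.5) + (-1.5)·(-1.5) + (0.5)·(0.5) + (-1.5)·(-1.5)) / 3 = 11/3 = 3.6667
  Sample standard deviations s_i = √(s[i,i]):
  s(X) = √(4.3333) = 2.0817
  s(Y) = √(3.6667) = 1.9149

Step 3 — r_{ij} = s_{ij} / (s_i · s_j):
  r[X,X] = 1 (diagonal).
  r[X,Y] = 1.6667 / (2.0817 · 1.9149) = 1.6667 / 3.9861 = 0.4181
  r[Y,Y] = 1 (diagonal).

R is symmetric with unit diagonal. Assembling:

R = [[1, 0.4181],
 [0.4181, 1]]


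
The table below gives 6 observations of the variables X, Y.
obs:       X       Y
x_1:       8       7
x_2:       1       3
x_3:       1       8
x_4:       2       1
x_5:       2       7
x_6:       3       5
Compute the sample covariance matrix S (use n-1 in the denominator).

Step 1 — column means:
  mean(X) = (8 + 1 + 1 + 2 + 2 + 3) / 6 = 17/6 = 2.8333
  mean(Y) = (7 + 3 + 8 + 1 + 7 + 5) / 6 = 31/6 = 5.1667

Step 2 — sample covariance S[i,j] = (1/(n-1)) · Σ_k (x_{k,i} - mean_i) · (x_{k,j} - mean_j), with n-1 = 5.
  S[X,X] = ((5.1667)·(5.1667) + (-1.8333)·(-1.8333) + (-1.8333)·(-1.8333) + (-0.8333)·(-0.8333) + (-0.8333)·(-0.8333) + (0.1667)·(0.1667)) / 5 = 34.8333/5 = 6.9667
  S[X,Y] = ((5.1667)·(1.8333) + (-1.8333)·(-2.1667) + (-1.8333)·(2.8333) + (-0.8333)·(-4.1667) + (-0.8333)·(1.8333) + (0.1667)·(-0.1667)) / 5 = 10.1667/5 = 2.0333
  S[Y,Y] = ((1.8333)·(1.8333) + (-2.1667)·(-2.1667) + (2.8333)·(2.8333) + (-4.1667)·(-4.1667) + (1.8333)·(1.8333) + (-0.1667)·(-0.1667)) / 5 = 36.8333/5 = 7.3667

S is symmetric (S[j,i] = S[i,j]). Assembling:

S = [[6.9667, 2.0333],
 [2.0333, 7.3667]]


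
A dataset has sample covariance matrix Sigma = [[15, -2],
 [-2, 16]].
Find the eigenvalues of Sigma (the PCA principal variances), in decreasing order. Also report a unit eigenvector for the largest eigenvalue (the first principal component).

Step 1 — characteristic polynomial of 2×2 Sigma:
  det(Sigma - λI) = λ² - trace · λ + det = 0.
  trace = 15 + 16 = 31, det = 15·16 - (-2)² = 236.
Step 2 — discriminant:
  Δ = trace² - 4·det = 961 - 944 = 17.
Step 3 — eigenvalues:
  λ = (trace ± √Δ)/2 = (31 ± 4.1231)/2,
  λ_1 = 17.5616,  λ_2 = 13.4384.

Step 4 — unit eigenvector for λ_1: solve (Sigma - λ_1 I)v = 0. First row:
  (15 - 17.5616)·v_x + (-2)·v_y = 0, i.e. (-2.5616)·v_x + (-2)·v_y = 0,
  so v ∝ (b, λ_1 - a) = (-2, 2.5616); multiply by -1 so the first entry is positive: u = (2, -2.5616).
  ||u|| = √((2)² + (-2.5616)²) = √(10.5616) ≈ 3.2499,
  v_1 = u/||u|| ≈ (0.6154, -0.7882) (||v_1|| = 1).

λ_1 = 17.5616,  λ_2 = 13.4384;  v_1 ≈ (0.6154, -0.7882)


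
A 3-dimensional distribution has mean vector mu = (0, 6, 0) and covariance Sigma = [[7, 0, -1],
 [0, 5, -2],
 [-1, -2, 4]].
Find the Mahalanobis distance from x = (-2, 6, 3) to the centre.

Step 1 — centre the observation: (x - mu) = (-2, 0, 3).

Step 2 — invert Sigma (cofactor / det for 3×3, or solve directly):
  Sigma^{-1} = [[0.1495, 0.0187, 0.0467],
 [0.0187, 0.2523, 0.1308],
 [0.0467, 0.1308, 0.3271]].

Step 3 — form the quadratic (x - mu)^T · Sigma^{-1} · (x - mu):
  Sigma^{-1} · (x - mu) = (-0.1589, 0.3551, 0.8879).
  (x - mu)^T · [Sigma^{-1} · (x - mu)] = (-2)·(-0.1589) + (0)·(0.3551) + (3)·(0.8879) = 2.9813.

Step 4 — take square root: d = √(2.9813) ≈ 1.7266.

d(x, mu) = √(2.9813) ≈ 1.7266


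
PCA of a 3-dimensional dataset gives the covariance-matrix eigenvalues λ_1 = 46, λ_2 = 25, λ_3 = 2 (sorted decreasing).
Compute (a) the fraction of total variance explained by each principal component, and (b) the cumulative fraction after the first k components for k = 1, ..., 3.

Step 1 — total variance = trace(Sigma) = Σ λ_i = 46 + 25 + 2 = 73.

Step 2 — fraction explained by component i = λ_i / Σ λ:
  PC1: 46/73 = 0.6301
  PC2: 25/73 = 0.3425
  PC3: 2/73 = 0.0274

Step 3 — cumulative fraction after k components = (λ_1 + ... + λ_k) / Σ λ:
  k = 1: 46/73 = 0.6301
  k = 2: (46 + 25)/73 = 71/73 = 0.9726
  k = 3: (46 + 25 + 2)/73 = 73/73 = 1

Summary (fraction, with percent):

explained: PC1 0.6301 (63.01%), PC2 0.3425 (34.25%), PC3 0.0274 (2.74%);  cumulative: 0.6301, 0.9726, 1


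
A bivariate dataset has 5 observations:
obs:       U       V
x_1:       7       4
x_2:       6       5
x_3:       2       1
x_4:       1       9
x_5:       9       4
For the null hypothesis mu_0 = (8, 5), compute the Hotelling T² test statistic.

Step 1 — sample mean vector:
  mean(U) = (7 + 6 + 2 + 1 + 9) / 5 = 25/5 = 5
  mean(V) = (4 + 5 + 1 + 9 + 4) / 5 = 23/5 = 4.6
  x̄ = (5, 4.6),  deviation x̄ - mu_0 = (5, 4.6) - (8, 5) = (-3, -0.4).

Step 2 — sample covariance matrix, S[i,j] = (1/(n-1)) · Σ_k (x_{k,i} - mean_i) · (x_{k,j} - mean_j), divisor n-1 = 4:
  S[U,U] = ((2)·(2) + (1)·(1) + (-3)·(-3) + (-4)·(-4) + (4)·(4)) / 4 = 46/4 = 11.5
  S[U,V] = ((2)·(-0.6) + (1)·(0.4) + (-3)·(-3.6) + (-4)·(4.4) + (4)·(-0.6)) / 4 = -10/4 = -2.5
  S[V,V] = ((-0.6)·(-0.6) + (0.4)·(0.4) + (-3.6)·(-3.6) + (4.4)·(4.4) + (-0.6)·(-0.6)) / 4 = 33.2/4 = 8.3
  S = [[11.5, -2.5],
 [-2.5, 8.3]].

Step 3 — invert S. det(S) = 11.5·8.3 - (-2.5)² = 89.2.
  S^{-1} = (1/det) · [[d, -b], [-b, a]] = [[0.093, 0.028],
 [0.028, 0.1289]].

Step 4 — quadratic form (x̄ - mu_0)^T · S^{-1} · (x̄ - mu_0):
  S^{-1} · (x̄ - mu_0) = (-0.2904, -0.1357),
  (x̄ - mu_0)^T · [...] = (-3)·(-0.2904) + (-0.4)·(-0.1357) = 0.9253.

Step 5 — scale by n: T² = 5 · 0.9253 = 4.6267.

T² ≈ 4.6267


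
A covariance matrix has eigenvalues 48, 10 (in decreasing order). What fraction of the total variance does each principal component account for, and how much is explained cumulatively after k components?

Step 1 — total variance = trace(Sigma) = Σ λ_i = 48 + 10 = 58.

Step 2 — fraction explained by component i = λ_i / Σ λ:
  PC1: 48/58 = 0.8276
  PC2: 10/58 = 0.1724

Step 3 — cumulative fraction after k components = (λ_1 + ... + λ_k) / Σ λ:
  k = 1: 48/58 = 0.8276
  k = 2: (48 + 10)/58 = 58/58 = 1

Summary (fraction, with percent):

explained: PC1 0.8276 (82.76%), PC2 0.1724 (17.24%);  cumulative: 0.8276, 1


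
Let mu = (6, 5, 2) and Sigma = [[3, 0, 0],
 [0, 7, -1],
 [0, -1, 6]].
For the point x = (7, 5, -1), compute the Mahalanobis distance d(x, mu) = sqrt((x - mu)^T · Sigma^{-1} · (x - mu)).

Step 1 — centre the observation: (x - mu) = (1, 0, -3).

Step 2 — invert Sigma (cofactor / det for 3×3, or solve directly):
  Sigma^{-1} = [[0.3333, 0, 0],
 [0, 0.1463, 0.0244],
 [0, 0.0244, 0.1707]].

Step 3 — form the quadratic (x - mu)^T · Sigma^{-1} · (x - mu):
  Sigma^{-1} · (x - mu) = (0.3333, -0.0732, -0.5122).
  (x - mu)^T · [Sigma^{-1} · (x - mu)] = (1)·(0.3333) + (0)·(-0.0732) + (-3)·(-0.5122) = 1.8699.

Step 4 — take square root: d = √(1.8699) ≈ 1.3674.

d(x, mu) = √(1.8699) ≈ 1.3674
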